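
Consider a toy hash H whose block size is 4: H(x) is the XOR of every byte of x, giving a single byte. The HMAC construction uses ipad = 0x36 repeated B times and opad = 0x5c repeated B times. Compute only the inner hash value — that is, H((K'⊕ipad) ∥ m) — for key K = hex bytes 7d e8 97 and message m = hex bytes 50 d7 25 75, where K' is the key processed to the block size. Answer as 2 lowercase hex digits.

Key hex bytes 7d e8 97 is 3 bytes ≤ B = 4; zero-pad to 4 bytes: K' = 7d e8 97 00.
K' ⊕ ipad = 4b de a1 36.
Inner input = 4b de a1 36 ∥ 50 d7 25 75.
Inner hash: XOR 4b⊕de⊕a1⊕36⊕50⊕d7⊕25⊕75 = d5.

d5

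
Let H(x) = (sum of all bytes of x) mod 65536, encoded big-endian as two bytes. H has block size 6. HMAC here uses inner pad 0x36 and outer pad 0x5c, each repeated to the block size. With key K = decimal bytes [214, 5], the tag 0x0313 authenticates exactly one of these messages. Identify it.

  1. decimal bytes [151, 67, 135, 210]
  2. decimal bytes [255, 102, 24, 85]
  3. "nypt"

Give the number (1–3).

Key decimal bytes [214, 5] = d6 05 is 2 bytes ≤ B = 6; zero-pad to 6 bytes: K' = d6 05 00 00 00 00.
K' ⊕ ipad = e0 33 36 36 36 36; K' ⊕ opad = 8a 59 5c 5c 5c 5c.
m1: inner = H(e0 33 36 36 36 36 97 43 87 d2) = 04 1e; tag = H(8a 59 5c 5c 5c 5c 04 1e) = 0275
m2: inner = H(e0 33 36 36 36 36 ff 66 18 55) = 03 bd; tag = H(8a 59 5c 5c 5c 5c 03 bd) = 0313 ← matches
m3: inner = H(e0 33 36 36 36 36 6e 79 70 74) = 03 b6; tag = H(8a 59 5c 5c 5c 5c 03 b6) = 030c

2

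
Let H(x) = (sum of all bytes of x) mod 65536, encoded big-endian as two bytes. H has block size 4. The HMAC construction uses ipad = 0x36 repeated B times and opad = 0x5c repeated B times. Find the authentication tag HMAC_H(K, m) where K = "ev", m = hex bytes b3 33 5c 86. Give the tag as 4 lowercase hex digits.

Key "ev" = 65 76 is 2 bytes ≤ B = 4; zero-pad to 4 bytes: K' = 65 76 00 00.
K' ⊕ ipad = 53 40 36 36.  K' ⊕ opad = 39 2a 5c 5c.
Inner input = (K'⊕ipad) ∥ m = 53 40 36 36 ∥ b3 33 5c 86.
Inner hash: sum = 83+64+54+54+179+51+92+134 = 711 → 02 c7.
Outer input = (K'⊕opad) ∥ inner = 39 2a 5c 5c ∥ 02 c7.
Outer hash (tag): sum = 57+42+92+92+2+199 = 484 → 01 e4.

01e4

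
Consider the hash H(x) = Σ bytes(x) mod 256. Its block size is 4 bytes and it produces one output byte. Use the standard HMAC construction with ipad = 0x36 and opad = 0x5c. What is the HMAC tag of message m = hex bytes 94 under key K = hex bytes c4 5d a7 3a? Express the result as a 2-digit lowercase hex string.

Key hex bytes c4 5d a7 3a is exactly B = 4 bytes: K' = c4 5d a7 3a.
K' ⊕ ipad = f2 6b 91 0c.  K' ⊕ opad = 98 01 fb 66.
Inner input = (K'⊕ipad) ∥ m = f2 6b 91 0c ∥ 94.
Inner hash: sum = 242+107+145+12+148 = 654; mod 256 = 142 → 8e.
Outer input = (K'⊕opad) ∥ inner = 98 01 fb 66 ∥ 8e.
Outer hash (tag): sum = 152+1+251+102+142 = 648; mod 256 = 136 → 88.

88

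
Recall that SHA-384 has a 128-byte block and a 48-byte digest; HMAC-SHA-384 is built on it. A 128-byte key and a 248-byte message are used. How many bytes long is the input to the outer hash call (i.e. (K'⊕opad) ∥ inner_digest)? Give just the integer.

Key is 128 ≤ 128 bytes, zero-padded: |K'| = 128.
Outer input = (K'⊕opad) ∥ H(inner) → 128 + 48 = 176 bytes.

176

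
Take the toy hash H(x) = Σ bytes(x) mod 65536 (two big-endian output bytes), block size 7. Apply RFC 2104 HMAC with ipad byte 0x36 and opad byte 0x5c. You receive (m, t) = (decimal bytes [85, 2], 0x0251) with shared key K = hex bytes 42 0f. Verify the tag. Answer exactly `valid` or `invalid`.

valid

Key hex bytes 42 0f is 2 bytes ≤ B = 7; zero-pad to 7 bytes: K' = 42 0f 00 00 00 00 00.
K' ⊕ ipad = 74 39 36 36 36 36 36; K' ⊕ opad = 1e 53 5c 5c 5c 5c 5c.
Inner hash: sum = 116+57+54+54+54+54+54+85+2 = 530 → 02 12.
Outer hash (recomputed tag): sum = 30+83+92+92+92+92+92+2+18 = 593 → 02 51.
Recomputed tag = 0251; claimed = 0251 → match.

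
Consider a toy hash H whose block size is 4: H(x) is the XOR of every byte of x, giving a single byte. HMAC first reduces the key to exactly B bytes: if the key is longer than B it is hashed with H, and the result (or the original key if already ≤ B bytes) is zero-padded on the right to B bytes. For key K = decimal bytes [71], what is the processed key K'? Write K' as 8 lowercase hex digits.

47000000

Key decimal bytes [71] = 47 is 1 byte ≤ B = 4; zero-pad to 4 bytes: K' = 47 00 00 00.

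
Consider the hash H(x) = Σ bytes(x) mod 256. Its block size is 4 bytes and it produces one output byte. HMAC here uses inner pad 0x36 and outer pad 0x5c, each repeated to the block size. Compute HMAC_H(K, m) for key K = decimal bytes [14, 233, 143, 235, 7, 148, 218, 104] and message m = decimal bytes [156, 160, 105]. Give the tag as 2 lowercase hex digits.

e5

Key decimal bytes [14, 233, 143, 235, 7, 148, 218, 104] = 0e e9 8f eb 07 94 da 68 is 8 bytes > B = 4, so hash it first: H(key) = 4e, then zero-pad to 4 bytes: K' = 4e 00 00 00.
K' ⊕ ipad = 78 36 36 36.  K' ⊕ opad = 12 5c 5c 5c.
Inner input = (K'⊕ipad) ∥ m = 78 36 36 36 ∥ 9c a0 69.
Inner hash: sum = 120+54+54+54+156+160+105 = 703; mod 256 = 191 → bf.
Outer input = (K'⊕opad) ∥ inner = 12 5c 5c 5c ∥ bf.
Outer hash (tag): sum = 18+92+92+92+191 = 485; mod 256 = 229 → e5.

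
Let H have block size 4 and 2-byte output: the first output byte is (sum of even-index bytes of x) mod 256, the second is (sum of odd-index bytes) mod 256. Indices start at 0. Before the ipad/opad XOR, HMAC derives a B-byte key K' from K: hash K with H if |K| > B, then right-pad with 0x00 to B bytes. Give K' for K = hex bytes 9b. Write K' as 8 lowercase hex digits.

Key hex bytes 9b is 1 byte ≤ B = 4; zero-pad to 4 bytes: K' = 9b 00 00 00.

9b000000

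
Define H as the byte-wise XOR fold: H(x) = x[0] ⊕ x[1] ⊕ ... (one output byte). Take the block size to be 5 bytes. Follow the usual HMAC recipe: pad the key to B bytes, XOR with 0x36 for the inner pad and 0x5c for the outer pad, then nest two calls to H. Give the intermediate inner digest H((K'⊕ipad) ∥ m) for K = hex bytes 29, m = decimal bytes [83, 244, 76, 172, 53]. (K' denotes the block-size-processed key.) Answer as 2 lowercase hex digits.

Key hex bytes 29 is 1 byte ≤ B = 5; zero-pad to 5 bytes: K' = 29 00 00 00 00.
K' ⊕ ipad = 1f 36 36 36 36.
Inner input = 1f 36 36 36 36 ∥ 53 f4 4c ac 35.
Inner hash: XOR 1f⊕36⊕36⊕36⊕36⊕53⊕f4⊕4c⊕ac⊕35 = 6d.

6d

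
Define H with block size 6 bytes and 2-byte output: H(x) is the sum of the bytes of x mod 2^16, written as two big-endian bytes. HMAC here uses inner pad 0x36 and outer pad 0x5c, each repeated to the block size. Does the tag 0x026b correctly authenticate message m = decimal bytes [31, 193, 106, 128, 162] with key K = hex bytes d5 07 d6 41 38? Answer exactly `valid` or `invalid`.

valid

Key hex bytes d5 07 d6 41 38 is 5 bytes ≤ B = 6; zero-pad to 6 bytes: K' = d5 07 d6 41 38 00.
K' ⊕ ipad = e3 31 e0 77 0e 36; K' ⊕ opad = 89 5b 8a 1d 64 5c.
Inner hash: sum = 227+49+224+119+14+54+31+193+106+128+162 = 1307 → 05 1b.
Outer hash (recomputed tag): sum = 137+91+138+29+100+92+5+27 = 619 → 02 6b.
Recomputed tag = 026b; claimed = 026b → match.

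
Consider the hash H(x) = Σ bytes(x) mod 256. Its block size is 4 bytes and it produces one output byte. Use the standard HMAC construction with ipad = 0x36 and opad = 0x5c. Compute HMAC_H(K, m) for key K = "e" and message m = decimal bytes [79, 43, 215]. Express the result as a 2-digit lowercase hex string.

93

Key "e" = 65 is 1 byte ≤ B = 4; zero-pad to 4 bytes: K' = 65 00 00 00.
K' ⊕ ipad = 53 36 36 36.  K' ⊕ opad = 39 5c 5c 5c.
Inner input = (K'⊕ipad) ∥ m = 53 36 36 36 ∥ 4f 2b d7.
Inner hash: sum = 83+54+54+54+79+43+215 = 582; mod 256 = 70 → 46.
Outer input = (K'⊕opad) ∥ inner = 39 5c 5c 5c ∥ 46.
Outer hash (tag): sum = 57+92+92+92+70 = 403; mod 256 = 147 → 93.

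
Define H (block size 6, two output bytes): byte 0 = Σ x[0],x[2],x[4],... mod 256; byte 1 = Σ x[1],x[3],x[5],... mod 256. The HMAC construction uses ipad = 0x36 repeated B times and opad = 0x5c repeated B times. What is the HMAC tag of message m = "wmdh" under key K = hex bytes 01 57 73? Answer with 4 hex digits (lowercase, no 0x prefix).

7565

Key hex bytes 01 57 73 is 3 bytes ≤ B = 6; zero-pad to 6 bytes: K' = 01 57 73 00 00 00.
K' ⊕ ipad = 37 61 45 36 36 36.  K' ⊕ opad = 5d 0b 2f 5c 5c 5c.
Inner input = (K'⊕ipad) ∥ m = 37 61 45 36 36 36 ∥ 77 6d 64 68.
Inner hash: even-index sum = 397 mod 256 = 141; odd-index sum = 418 mod 256 = 162 → 8d a2.
Outer input = (K'⊕opad) ∥ inner = 5d 0b 2f 5c 5c 5c ∥ 8d a2.
Outer hash (tag): even-index sum = 373 mod 256 = 117; odd-index sum = 357 mod 256 = 101 → 75 65.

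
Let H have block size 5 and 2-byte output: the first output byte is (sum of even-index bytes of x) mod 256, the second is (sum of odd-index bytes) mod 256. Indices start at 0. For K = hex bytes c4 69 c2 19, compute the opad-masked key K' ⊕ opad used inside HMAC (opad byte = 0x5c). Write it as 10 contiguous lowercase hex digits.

98359e455c

Key hex bytes c4 69 c2 19 is 4 bytes ≤ B = 5; zero-pad to 5 bytes: K' = c4 69 c2 19 00.
XOR each byte with 0x5c: c4⊕5c=98, 69⊕5c=35, c2⊕5c=9e, 19⊕5c=45, 00⊕5c=5c.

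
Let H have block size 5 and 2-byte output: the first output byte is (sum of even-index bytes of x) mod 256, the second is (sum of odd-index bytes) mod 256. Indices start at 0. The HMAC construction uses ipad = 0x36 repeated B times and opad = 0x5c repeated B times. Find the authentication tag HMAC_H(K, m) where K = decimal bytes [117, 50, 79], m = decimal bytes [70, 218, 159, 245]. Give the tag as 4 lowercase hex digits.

b78b

Key decimal bytes [117, 50, 79] = 75 32 4f is 3 bytes ≤ B = 5; zero-pad to 5 bytes: K' = 75 32 4f 00 00.
K' ⊕ ipad = 43 04 79 36 36.  K' ⊕ opad = 29 6e 13 5c 5c.
Inner input = (K'⊕ipad) ∥ m = 43 04 79 36 36 ∥ 46 da 9f f5.
Inner hash: even-index sum = 705 mod 256 = 193; odd-index sum = 287 mod 256 = 31 → c1 1f.
Outer input = (K'⊕opad) ∥ inner = 29 6e 13 5c 5c ∥ c1 1f.
Outer hash (tag): even-index sum = 183 mod 256 = 183; odd-index sum = 395 mod 256 = 139 → b7 8b.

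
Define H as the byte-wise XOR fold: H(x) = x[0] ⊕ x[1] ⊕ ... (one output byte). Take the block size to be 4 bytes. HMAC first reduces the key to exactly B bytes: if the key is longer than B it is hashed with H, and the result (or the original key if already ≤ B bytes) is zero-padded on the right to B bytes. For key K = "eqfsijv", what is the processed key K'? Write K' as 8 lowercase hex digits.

|K| = 7 > B = 4, so first hash the key.
H(K): XOR 65⊕71⊕66⊕73⊕69⊕6a⊕76 = 74.
Zero-pad H(K) = 74 to 4 bytes: K' = 74 00 00 00.

74000000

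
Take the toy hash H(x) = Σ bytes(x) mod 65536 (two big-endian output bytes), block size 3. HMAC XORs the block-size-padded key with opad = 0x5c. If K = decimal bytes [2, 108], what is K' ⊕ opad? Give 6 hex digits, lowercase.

Key decimal bytes [2, 108] = 02 6c is 2 bytes ≤ B = 3; zero-pad to 3 bytes: K' = 02 6c 00.
XOR each byte with 0x5c: 02⊕5c=5e, 6c⊕5c=30, 00⊕5c=5c.

5e305c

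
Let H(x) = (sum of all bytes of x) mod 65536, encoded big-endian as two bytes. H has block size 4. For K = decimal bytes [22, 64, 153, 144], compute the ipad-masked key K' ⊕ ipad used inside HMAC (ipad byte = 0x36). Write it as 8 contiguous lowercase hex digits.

2076afa6

Key decimal bytes [22, 64, 153, 144] = 16 40 99 90 is exactly B = 4 bytes: K' = 16 40 99 90.
XOR each byte with 0x36: 16⊕36=20, 40⊕36=76, 99⊕36=af, 90⊕36=a6.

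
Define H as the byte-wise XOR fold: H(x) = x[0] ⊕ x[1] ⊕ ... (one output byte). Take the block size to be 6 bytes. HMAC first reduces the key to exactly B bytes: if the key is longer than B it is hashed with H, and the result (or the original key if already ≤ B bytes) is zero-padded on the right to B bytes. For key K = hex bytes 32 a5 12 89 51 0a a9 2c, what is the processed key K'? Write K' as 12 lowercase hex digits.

|K| = 8 > B = 6, so first hash the key.
H(K): XOR 32⊕a5⊕12⊕89⊕51⊕0a⊕a9⊕2c = d2.
Zero-pad H(K) = d2 to 6 bytes: K' = d2 00 00 00 00 00.

d20000000000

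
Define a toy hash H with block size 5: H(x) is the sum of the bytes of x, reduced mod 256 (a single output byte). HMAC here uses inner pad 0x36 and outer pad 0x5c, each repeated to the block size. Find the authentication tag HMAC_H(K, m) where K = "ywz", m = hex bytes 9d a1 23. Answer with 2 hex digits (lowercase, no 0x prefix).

d7

Key "ywz" = 79 77 7a is 3 bytes ≤ B = 5; zero-pad to 5 bytes: K' = 79 77 7a 00 00.
K' ⊕ ipad = 4f 41 4c 36 36.  K' ⊕ opad = 25 2b 26 5c 5c.
Inner input = (K'⊕ipad) ∥ m = 4f 41 4c 36 36 ∥ 9d a1 23.
Inner hash: sum = 79+65+76+54+54+157+161+35 = 681; mod 256 = 169 → a9.
Outer input = (K'⊕opad) ∥ inner = 25 2b 26 5c 5c ∥ a9.
Outer hash (tag): sum = 37+43+38+92+92+169 = 471; mod 256 = 215 → d7.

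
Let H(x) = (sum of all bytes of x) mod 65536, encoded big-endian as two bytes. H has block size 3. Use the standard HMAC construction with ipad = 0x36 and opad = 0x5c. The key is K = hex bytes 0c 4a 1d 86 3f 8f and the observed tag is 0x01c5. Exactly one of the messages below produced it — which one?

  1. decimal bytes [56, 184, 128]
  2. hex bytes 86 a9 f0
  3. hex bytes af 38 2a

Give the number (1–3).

3

Key hex bytes 0c 4a 1d 86 3f 8f is 6 bytes > B = 3, so hash it first: H(key) = 01 c7, then zero-pad to 3 bytes: K' = 01 c7 00.
K' ⊕ ipad = 37 f1 36; K' ⊕ opad = 5d 9b 5c.
m1: inner = H(37 f1 36 38 b8 80) = 02 ce; tag = H(5d 9b 5c 02 ce) = 0224
m2: inner = H(37 f1 36 86 a9 f0) = 03 7d; tag = H(5d 9b 5c 03 7d) = 01d4
m3: inner = H(37 f1 36 af 38 2a) = 02 6f; tag = H(5d 9b 5c 02 6f) = 01c5 ← matches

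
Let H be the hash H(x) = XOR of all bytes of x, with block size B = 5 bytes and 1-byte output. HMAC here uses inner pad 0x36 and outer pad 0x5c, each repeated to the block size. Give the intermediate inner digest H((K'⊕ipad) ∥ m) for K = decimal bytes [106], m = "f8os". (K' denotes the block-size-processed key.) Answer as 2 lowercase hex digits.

Key decimal bytes [106] = 6a is 1 byte ≤ B = 5; zero-pad to 5 bytes: K' = 6a 00 00 00 00.
K' ⊕ ipad = 5c 36 36 36 36.
Inner input = 5c 36 36 36 36 ∥ 66 38 6f 73.
Inner hash: XOR 5c⊕36⊕36⊕36⊕36⊕66⊕38⊕6f⊕73 = 1e.

1e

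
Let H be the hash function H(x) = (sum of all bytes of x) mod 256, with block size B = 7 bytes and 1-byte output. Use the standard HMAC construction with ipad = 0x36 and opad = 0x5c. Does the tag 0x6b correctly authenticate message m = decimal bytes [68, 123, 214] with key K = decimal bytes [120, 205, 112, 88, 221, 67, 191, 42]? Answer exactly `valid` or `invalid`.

Key decimal bytes [120, 205, 112, 88, 221, 67, 191, 42] = 78 cd 70 58 dd 43 bf 2a is 8 bytes > B = 7, so hash it first: H(key) = 16, then zero-pad to 7 bytes: K' = 16 00 00 00 00 00 00.
K' ⊕ ipad = 20 36 36 36 36 36 36; K' ⊕ opad = 4a 5c 5c 5c 5c 5c 5c.
Inner hash: sum = 32+54+54+54+54+54+54+68+123+214 = 761; mod 256 = 249 → f9.
Outer hash (recomputed tag): sum = 74+92+92+92+92+92+92+249 = 875; mod 256 = 107 → 6b.
Recomputed tag = 6b; claimed = 6b → match.

valid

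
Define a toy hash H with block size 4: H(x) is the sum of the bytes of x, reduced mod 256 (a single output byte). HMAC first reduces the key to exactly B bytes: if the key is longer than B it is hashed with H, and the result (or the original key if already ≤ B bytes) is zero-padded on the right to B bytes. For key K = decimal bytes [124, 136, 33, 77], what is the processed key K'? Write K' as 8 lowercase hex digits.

7c88214d

Key decimal bytes [124, 136, 33, 77] = 7c 88 21 4d is exactly B = 4 bytes: K' = 7c 88 21 4d.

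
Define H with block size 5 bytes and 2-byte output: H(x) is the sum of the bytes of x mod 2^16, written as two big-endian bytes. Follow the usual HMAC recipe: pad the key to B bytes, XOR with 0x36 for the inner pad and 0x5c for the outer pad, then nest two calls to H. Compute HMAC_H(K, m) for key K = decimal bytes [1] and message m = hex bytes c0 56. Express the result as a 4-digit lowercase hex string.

Key decimal bytes [1] = 01 is 1 byte ≤ B = 5; zero-pad to 5 bytes: K' = 01 00 00 00 00.
K' ⊕ ipad = 37 36 36 36 36.  K' ⊕ opad = 5d 5c 5c 5c 5c.
Inner input = (K'⊕ipad) ∥ m = 37 36 36 36 36 ∥ c0 56.
Inner hash: sum = 55+54+54+54+54+192+86 = 549 → 02 25.
Outer input = (K'⊕opad) ∥ inner = 5d 5c 5c 5c 5c ∥ 02 25.
Outer hash (tag): sum = 93+92+92+92+92+2+37 = 500 → 01 f4.

01f4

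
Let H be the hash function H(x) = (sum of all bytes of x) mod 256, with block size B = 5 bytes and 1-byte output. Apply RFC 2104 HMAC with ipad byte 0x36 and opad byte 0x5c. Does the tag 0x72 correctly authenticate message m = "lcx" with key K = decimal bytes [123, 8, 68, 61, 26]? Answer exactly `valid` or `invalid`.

Key decimal bytes [123, 8, 68, 61, 26] = 7b 08 44 3d 1a is exactly B = 5 bytes: K' = 7b 08 44 3d 1a.
K' ⊕ ipad = 4d 3e 72 0b 2c; K' ⊕ opad = 27 54 18 61 46.
Inner hash: sum = 77+62+114+11+44+108+99+120 = 635; mod 256 = 123 → 7b.
Outer hash (recomputed tag): sum = 39+84+24+97+70+123 = 437; mod 256 = 181 → b5.
Recomputed tag = b5; claimed = 72 → mismatch.

invalid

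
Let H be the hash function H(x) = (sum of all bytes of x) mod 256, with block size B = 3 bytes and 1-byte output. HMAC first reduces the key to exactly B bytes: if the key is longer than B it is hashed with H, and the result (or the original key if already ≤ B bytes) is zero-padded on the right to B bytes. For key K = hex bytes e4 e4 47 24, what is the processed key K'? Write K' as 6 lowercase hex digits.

|K| = 4 > B = 3, so first hash the key.
H(K): sum = 228+228+71+36 = 563; mod 256 = 51 → 33.
Zero-pad H(K) = 33 to 3 bytes: K' = 33 00 00.

330000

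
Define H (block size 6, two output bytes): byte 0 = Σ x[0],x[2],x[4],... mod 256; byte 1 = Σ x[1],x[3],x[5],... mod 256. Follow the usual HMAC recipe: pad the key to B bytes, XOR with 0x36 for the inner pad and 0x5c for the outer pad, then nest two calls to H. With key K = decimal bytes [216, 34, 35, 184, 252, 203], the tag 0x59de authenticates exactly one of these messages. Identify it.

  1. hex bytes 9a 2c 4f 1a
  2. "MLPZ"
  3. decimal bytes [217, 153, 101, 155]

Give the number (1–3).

Key decimal bytes [216, 34, 35, 184, 252, 203] = d8 22 23 b8 fc cb is exactly B = 6 bytes: K' = d8 22 23 b8 fc cb.
K' ⊕ ipad = ee 14 15 8e ca fd; K' ⊕ opad = 84 7e 7f e4 a0 97.
m1: inner = H(ee 14 15 8e ca fd 9a 2c 4f 1a) = b6 e5; tag = H(84 7e 7f e4 a0 97 b6 e5) = 59de ← matches
m2: inner = H(ee 14 15 8e ca fd 4d 4c 50 5a) = 6a 45; tag = H(84 7e 7f e4 a0 97 6a 45) = 0d3e
m3: inner = H(ee 14 15 8e ca fd d9 99 65 9b) = 0b d3; tag = H(84 7e 7f e4 a0 97 0b d3) = aecc

1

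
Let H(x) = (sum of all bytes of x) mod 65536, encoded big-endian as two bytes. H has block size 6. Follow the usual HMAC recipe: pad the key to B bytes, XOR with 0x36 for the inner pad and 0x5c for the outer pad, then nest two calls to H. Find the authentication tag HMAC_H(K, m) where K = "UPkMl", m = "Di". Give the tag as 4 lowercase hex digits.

Key "UPkMl" = 55 50 6b 4d 6c is 5 bytes ≤ B = 6; zero-pad to 6 bytes: K' = 55 50 6b 4d 6c 00.
K' ⊕ ipad = 63 66 5d 7b 5a 36.  K' ⊕ opad = 09 0c 37 11 30 5c.
Inner input = (K'⊕ipad) ∥ m = 63 66 5d 7b 5a 36 ∥ 44 69.
Inner hash: sum = 99+102+93+123+90+54+68+105 = 734 → 02 de.
Outer input = (K'⊕opad) ∥ inner = 09 0c 37 11 30 5c ∥ 02 de.
Outer hash (tag): sum = 9+12+55+17+48+92+2+222 = 457 → 01 c9.

01c9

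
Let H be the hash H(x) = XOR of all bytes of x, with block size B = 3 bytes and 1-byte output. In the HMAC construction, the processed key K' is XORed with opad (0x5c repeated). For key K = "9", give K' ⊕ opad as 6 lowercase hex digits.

Key "9" = 39 is 1 byte ≤ B = 3; zero-pad to 3 bytes: K' = 39 00 00.
XOR each byte with 0x5c: 39⊕5c=65, 00⊕5c=5c, 00⊕5c=5c.

655c5c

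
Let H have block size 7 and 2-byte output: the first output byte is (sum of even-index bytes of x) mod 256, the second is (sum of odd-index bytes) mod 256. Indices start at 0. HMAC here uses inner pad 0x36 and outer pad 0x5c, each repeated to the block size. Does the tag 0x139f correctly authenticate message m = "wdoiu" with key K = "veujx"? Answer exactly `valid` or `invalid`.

Key "veujx" = 76 65 75 6a 78 is 5 bytes ≤ B = 7; zero-pad to 7 bytes: K' = 76 65 75 6a 78 00 00.
K' ⊕ ipad = 40 53 43 5c 4e 36 36; K' ⊕ opad = 2a 39 29 36 24 5c 5c.
Inner hash: even-index sum = 468 mod 256 = 212; odd-index sum = 576 mod 256 = 64 → d4 40.
Outer hash (recomputed tag): even-index sum = 275 mod 256 = 19; odd-index sum = 415 mod 256 = 159 → 13 9f.
Recomputed tag = 139f; claimed = 139f → match.

valid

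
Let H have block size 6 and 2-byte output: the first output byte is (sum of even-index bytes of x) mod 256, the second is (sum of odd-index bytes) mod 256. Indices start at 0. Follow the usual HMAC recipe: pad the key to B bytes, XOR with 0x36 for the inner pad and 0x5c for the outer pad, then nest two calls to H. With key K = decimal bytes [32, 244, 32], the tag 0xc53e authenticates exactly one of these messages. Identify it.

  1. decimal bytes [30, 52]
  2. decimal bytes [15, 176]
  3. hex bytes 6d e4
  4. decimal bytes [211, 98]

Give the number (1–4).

Key decimal bytes [32, 244, 32] = 20 f4 20 is 3 bytes ≤ B = 6; zero-pad to 6 bytes: K' = 20 f4 20 00 00 00.
K' ⊕ ipad = 16 c2 16 36 36 36; K' ⊕ opad = 7c a8 7c 5c 5c 5c.
m1: inner = H(16 c2 16 36 36 36 1e 34) = 80 62; tag = H(7c a8 7c 5c 5c 5c 80 62) = d4c2
m2: inner = H(16 c2 16 36 36 36 0f b0) = 71 de; tag = H(7c a8 7c 5c 5c 5c 71 de) = c53e ← matches
m3: inner = H(16 c2 16 36 36 36 6d e4) = cf 12; tag = H(7c a8 7c 5c 5c 5c cf 12) = 2372
m4: inner = H(16 c2 16 36 36 36 d3 62) = 35 90; tag = H(7c a8 7c 5c 5c 5c 35 90) = 89f0

2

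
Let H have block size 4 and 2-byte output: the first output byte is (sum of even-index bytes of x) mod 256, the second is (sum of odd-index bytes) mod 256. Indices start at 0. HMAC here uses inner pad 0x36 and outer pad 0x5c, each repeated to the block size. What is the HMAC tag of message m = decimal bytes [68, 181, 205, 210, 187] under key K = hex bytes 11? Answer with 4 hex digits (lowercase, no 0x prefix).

Key hex bytes 11 is 1 byte ≤ B = 4; zero-pad to 4 bytes: K' = 11 00 00 00.
K' ⊕ ipad = 27 36 36 36.  K' ⊕ opad = 4d 5c 5c 5c.
Inner input = (K'⊕ipad) ∥ m = 27 36 36 36 ∥ 44 b5 cd d2 bb.
Inner hash: even-index sum = 553 mod 256 = 41; odd-index sum = 499 mod 256 = 243 → 29 f3.
Outer input = (K'⊕opad) ∥ inner = 4d 5c 5c 5c ∥ 29 f3.
Outer hash (tag): even-index sum = 210 mod 256 = 210; odd-index sum = 427 mod 256 = 171 → d2 ab.

d2ab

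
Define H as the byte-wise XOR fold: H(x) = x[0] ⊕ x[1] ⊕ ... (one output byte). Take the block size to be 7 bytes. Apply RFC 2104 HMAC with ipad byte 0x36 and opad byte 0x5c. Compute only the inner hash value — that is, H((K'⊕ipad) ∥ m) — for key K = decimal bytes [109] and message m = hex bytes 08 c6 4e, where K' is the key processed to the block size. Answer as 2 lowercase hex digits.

db

Key decimal bytes [109] = 6d is 1 byte ≤ B = 7; zero-pad to 7 bytes: K' = 6d 00 00 00 00 00 00.
K' ⊕ ipad = 5b 36 36 36 36 36 36.
Inner input = 5b 36 36 36 36 36 36 ∥ 08 c6 4e.
Inner hash: XOR 5b⊕36⊕36⊕36⊕36⊕36⊕36⊕08⊕c6⊕4e = db.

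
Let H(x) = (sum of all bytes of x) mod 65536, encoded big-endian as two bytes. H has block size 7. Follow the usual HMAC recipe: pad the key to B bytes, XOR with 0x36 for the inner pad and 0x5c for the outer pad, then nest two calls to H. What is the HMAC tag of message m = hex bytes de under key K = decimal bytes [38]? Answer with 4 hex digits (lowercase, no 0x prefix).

Key decimal bytes [38] = 26 is 1 byte ≤ B = 7; zero-pad to 7 bytes: K' = 26 00 00 00 00 00 00.
K' ⊕ ipad = 10 36 36 36 36 36 36.  K' ⊕ opad = 7a 5c 5c 5c 5c 5c 5c.
Inner input = (K'⊕ipad) ∥ m = 10 36 36 36 36 36 36 ∥ de.
Inner hash: sum = 16+54+54+54+54+54+54+222 = 562 → 02 32.
Outer input = (K'⊕opad) ∥ inner = 7a 5c 5c 5c 5c 5c 5c ∥ 02 32.
Outer hash (tag): sum = 122+92+92+92+92+92+92+2+50 = 726 → 02 d6.

02d6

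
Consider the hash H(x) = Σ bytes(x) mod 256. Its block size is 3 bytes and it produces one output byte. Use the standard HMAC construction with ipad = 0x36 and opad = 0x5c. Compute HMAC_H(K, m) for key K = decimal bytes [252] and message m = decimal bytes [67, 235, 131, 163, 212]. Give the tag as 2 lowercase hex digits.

Key decimal bytes [252] = fc is 1 byte ≤ B = 3; zero-pad to 3 bytes: K' = fc 00 00.
K' ⊕ ipad = ca 36 36.  K' ⊕ opad = a0 5c 5c.
Inner input = (K'⊕ipad) ∥ m = ca 36 36 ∥ 43 eb 83 a3 d4.
Inner hash: sum = 202+54+54+67+235+131+163+212 = 1118; mod 256 = 94 → 5e.
Outer input = (K'⊕opad) ∥ inner = a0 5c 5c ∥ 5e.
Outer hash (tag): sum = 160+92+92+94 = 438; mod 256 = 182 → b6.

b6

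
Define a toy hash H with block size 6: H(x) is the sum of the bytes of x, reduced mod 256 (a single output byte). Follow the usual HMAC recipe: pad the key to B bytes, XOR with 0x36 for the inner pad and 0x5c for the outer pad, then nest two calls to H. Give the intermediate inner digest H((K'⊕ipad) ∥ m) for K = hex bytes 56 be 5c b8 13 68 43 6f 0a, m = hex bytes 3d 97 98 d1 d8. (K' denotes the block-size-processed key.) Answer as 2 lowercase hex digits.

Key hex bytes 56 be 5c b8 13 68 43 6f 0a is 9 bytes > B = 6, so hash it first: H(key) = 5f, then zero-pad to 6 bytes: K' = 5f 00 00 00 00 00.
K' ⊕ ipad = 69 36 36 36 36 36.
Inner input = 69 36 36 36 36 36 ∥ 3d 97 98 d1 d8.
Inner hash: sum = 105+54+54+54+54+54+61+151+152+209+216 = 1164; mod 256 = 140 → 8c.

8c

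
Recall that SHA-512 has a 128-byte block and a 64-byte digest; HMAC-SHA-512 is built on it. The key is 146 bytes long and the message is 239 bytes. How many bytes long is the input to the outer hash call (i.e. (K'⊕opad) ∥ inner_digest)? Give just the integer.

Key is 146 > 128 bytes, so it is hashed to 64 bytes then zero-padded to 128: |K'| = 128.
Outer input = (K'⊕opad) ∥ H(inner) → 128 + 64 = 192 bytes.

192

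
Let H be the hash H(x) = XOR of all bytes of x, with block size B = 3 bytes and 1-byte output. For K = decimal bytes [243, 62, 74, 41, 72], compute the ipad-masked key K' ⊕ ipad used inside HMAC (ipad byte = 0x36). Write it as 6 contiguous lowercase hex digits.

Key decimal bytes [243, 62, 74, 41, 72] = f3 3e 4a 29 48 is 5 bytes > B = 3, so hash it first: H(key) = e6, then zero-pad to 3 bytes: K' = e6 00 00.
XOR each byte with 0x36: e6⊕36=d0, 00⊕36=36, 00⊕36=36.

d03636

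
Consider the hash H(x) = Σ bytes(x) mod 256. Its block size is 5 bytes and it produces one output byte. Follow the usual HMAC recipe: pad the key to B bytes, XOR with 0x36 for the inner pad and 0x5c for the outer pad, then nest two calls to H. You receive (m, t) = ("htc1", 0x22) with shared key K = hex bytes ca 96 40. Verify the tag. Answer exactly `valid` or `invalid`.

Key hex bytes ca 96 40 is 3 bytes ≤ B = 5; zero-pad to 5 bytes: K' = ca 96 40 00 00.
K' ⊕ ipad = fc a0 76 36 36; K' ⊕ opad = 96 ca 1c 5c 5c.
Inner hash: sum = 252+160+118+54+54+104+116+99+49 = 1006; mod 256 = 238 → ee.
Outer hash (recomputed tag): sum = 150+202+28+92+92+238 = 802; mod 256 = 34 → 22.
Recomputed tag = 22; claimed = 22 → match.

valid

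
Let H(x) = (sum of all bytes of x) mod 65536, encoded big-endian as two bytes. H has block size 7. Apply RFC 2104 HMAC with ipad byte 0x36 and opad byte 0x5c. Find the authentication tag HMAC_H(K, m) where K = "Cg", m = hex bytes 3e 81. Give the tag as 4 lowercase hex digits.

Key "Cg" = 43 67 is 2 bytes ≤ B = 7; zero-pad to 7 bytes: K' = 43 67 00 00 00 00 00.
K' ⊕ ipad = 75 51 36 36 36 36 36.  K' ⊕ opad = 1f 3b 5c 5c 5c 5c 5c.
Inner input = (K'⊕ipad) ∥ m = 75 51 36 36 36 36 36 ∥ 3e 81.
Inner hash: sum = 117+81+54+54+54+54+54+62+129 = 659 → 02 93.
Outer input = (K'⊕opad) ∥ inner = 1f 3b 5c 5c 5c 5c 5c ∥ 02 93.
Outer hash (tag): sum = 31+59+92+92+92+92+92+2+147 = 699 → 02 bb.

02bb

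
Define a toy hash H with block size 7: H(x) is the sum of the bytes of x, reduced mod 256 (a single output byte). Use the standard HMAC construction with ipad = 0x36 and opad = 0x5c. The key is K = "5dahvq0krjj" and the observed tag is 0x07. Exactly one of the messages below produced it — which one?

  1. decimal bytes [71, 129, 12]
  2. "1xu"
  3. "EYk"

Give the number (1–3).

Key "5dahvq0krjj" = 35 64 61 68 76 71 30 6b 72 6a 6a is 11 bytes > B = 7, so hash it first: H(key) = 2a, then zero-pad to 7 bytes: K' = 2a 00 00 00 00 00 00.
K' ⊕ ipad = 1c 36 36 36 36 36 36; K' ⊕ opad = 76 5c 5c 5c 5c 5c 5c.
m1: inner = H(1c 36 36 36 36 36 36 47 81 0c) = 34; tag = H(76 5c 5c 5c 5c 5c 5c 34) = d2
m2: inner = H(1c 36 36 36 36 36 36 31 78 75) = 7e; tag = H(76 5c 5c 5c 5c 5c 5c 7e) = 1c
m3: inner = H(1c 36 36 36 36 36 36 45 59 6b) = 69; tag = H(76 5c 5c 5c 5c 5c 5c 69) = 07 ← matches

3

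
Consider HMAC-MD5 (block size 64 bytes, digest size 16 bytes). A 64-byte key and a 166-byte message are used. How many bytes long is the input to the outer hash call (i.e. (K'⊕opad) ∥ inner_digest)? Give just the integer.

Key is 64 ≤ 64 bytes, zero-padded: |K'| = 64.
Outer input = (K'⊕opad) ∥ H(inner) → 64 + 16 = 80 bytes.

80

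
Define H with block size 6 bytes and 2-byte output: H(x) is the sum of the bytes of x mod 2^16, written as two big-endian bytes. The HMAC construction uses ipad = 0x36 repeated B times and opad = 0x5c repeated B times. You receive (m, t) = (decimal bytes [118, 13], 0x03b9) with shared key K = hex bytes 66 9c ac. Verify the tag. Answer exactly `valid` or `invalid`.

Key hex bytes 66 9c ac is 3 bytes ≤ B = 6; zero-pad to 6 bytes: K' = 66 9c ac 00 00 00.
K' ⊕ ipad = 50 aa 9a 36 36 36; K' ⊕ opad = 3a c0 f0 5c 5c 5c.
Inner hash: sum = 80+170+154+54+54+54+118+13 = 697 → 02 b9.
Outer hash (recomputed tag): sum = 58+192+240+92+92+92+2+185 = 953 → 03 b9.
Recomputed tag = 03b9; claimed = 03b9 → match.

valid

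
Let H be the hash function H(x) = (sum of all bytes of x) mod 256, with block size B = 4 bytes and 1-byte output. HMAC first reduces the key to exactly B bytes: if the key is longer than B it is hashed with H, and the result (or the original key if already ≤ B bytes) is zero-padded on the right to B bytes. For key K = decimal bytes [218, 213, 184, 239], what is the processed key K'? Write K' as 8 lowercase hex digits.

Key decimal bytes [218, 213, 184, 239] = da d5 b8 ef is exactly B = 4 bytes: K' = da d5 b8 ef.

dad5b8ef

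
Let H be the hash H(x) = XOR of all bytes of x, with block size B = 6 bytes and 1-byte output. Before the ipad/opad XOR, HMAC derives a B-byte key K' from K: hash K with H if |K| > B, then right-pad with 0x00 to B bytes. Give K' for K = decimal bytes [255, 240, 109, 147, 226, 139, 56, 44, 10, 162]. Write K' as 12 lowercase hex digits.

240000000000

|K| = 10 > B = 6, so first hash the key.
H(K): XOR ff⊕f0⊕6d⊕93⊕e2⊕8b⊕38⊕2c⊕0a⊕a2 = 24.
Zero-pad H(K) = 24 to 6 bytes: K' = 24 00 00 00 00 00.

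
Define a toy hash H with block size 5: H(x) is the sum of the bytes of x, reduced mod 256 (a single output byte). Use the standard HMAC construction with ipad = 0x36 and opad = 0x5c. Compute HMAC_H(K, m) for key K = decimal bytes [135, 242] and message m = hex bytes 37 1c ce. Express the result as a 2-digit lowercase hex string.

d5

Key decimal bytes [135, 242] = 87 f2 is 2 bytes ≤ B = 5; zero-pad to 5 bytes: K' = 87 f2 00 00 00.
K' ⊕ ipad = b1 c4 36 36 36.  K' ⊕ opad = db ae 5c 5c 5c.
Inner input = (K'⊕ipad) ∥ m = b1 c4 36 36 36 ∥ 37 1c ce.
Inner hash: sum = 177+196+54+54+54+55+28+206 = 824; mod 256 = 56 → 38.
Outer input = (K'⊕opad) ∥ inner = db ae 5c 5c 5c ∥ 38.
Outer hash (tag): sum = 219+174+92+92+92+56 = 725; mod 256 = 213 → d5.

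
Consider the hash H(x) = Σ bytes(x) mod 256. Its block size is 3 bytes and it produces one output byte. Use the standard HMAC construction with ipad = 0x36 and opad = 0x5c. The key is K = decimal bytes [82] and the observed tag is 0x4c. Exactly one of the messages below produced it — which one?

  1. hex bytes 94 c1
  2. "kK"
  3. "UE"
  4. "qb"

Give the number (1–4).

2

Key decimal bytes [82] = 52 is 1 byte ≤ B = 3; zero-pad to 3 bytes: K' = 52 00 00.
K' ⊕ ipad = 64 36 36; K' ⊕ opad = 0e 5c 5c.
m1: inner = H(64 36 36 94 c1) = 25; tag = H(0e 5c 5c 25) = eb
m2: inner = H(64 36 36 6b 4b) = 86; tag = H(0e 5c 5c 86) = 4c ← matches
m3: inner = H(64 36 36 55 45) = 6a; tag = H(0e 5c 5c 6a) = 30
m4: inner = H(64 36 36 71 62) = a3; tag = H(0e 5c 5c a3) = 69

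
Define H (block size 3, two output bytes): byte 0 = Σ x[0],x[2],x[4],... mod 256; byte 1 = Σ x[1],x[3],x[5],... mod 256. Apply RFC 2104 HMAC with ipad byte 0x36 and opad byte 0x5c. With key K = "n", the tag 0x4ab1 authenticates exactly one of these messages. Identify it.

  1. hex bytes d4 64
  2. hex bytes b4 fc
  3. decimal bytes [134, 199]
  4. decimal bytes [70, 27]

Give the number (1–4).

Key "n" = 6e is 1 byte ≤ B = 3; zero-pad to 3 bytes: K' = 6e 00 00.
K' ⊕ ipad = 58 36 36; K' ⊕ opad = 32 5c 5c.
m1: inner = H(58 36 36 d4 64) = f2 0a; tag = H(32 5c 5c f2 0a) = 984e
m2: inner = H(58 36 36 b4 fc) = 8a ea; tag = H(32 5c 5c 8a ea) = 78e6
m3: inner = H(58 36 36 86 c7) = 55 bc; tag = H(32 5c 5c 55 bc) = 4ab1 ← matches
m4: inner = H(58 36 36 46 1b) = a9 7c; tag = H(32 5c 5c a9 7c) = 0a05

3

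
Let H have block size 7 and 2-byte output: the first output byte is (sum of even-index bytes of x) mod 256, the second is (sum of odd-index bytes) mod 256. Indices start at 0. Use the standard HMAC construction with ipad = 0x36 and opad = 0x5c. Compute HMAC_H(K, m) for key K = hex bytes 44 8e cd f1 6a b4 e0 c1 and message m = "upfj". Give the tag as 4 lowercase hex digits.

Key hex bytes 44 8e cd f1 6a b4 e0 c1 is 8 bytes > B = 7, so hash it first: H(key) = 5b f4, then zero-pad to 7 bytes: K' = 5b f4 00 00 00 00 00.
K' ⊕ ipad = 6d c2 36 36 36 36 36.  K' ⊕ opad = 07 a8 5c 5c 5c 5c 5c.
Inner input = (K'⊕ipad) ∥ m = 6d c2 36 36 36 36 36 ∥ 75 70 66 6a.
Inner hash: even-index sum = 489 mod 256 = 233; odd-index sum = 521 mod 256 = 9 → e9 09.
Outer input = (K'⊕opad) ∥ inner = 07 a8 5c 5c 5c 5c 5c ∥ e9 09.
Outer hash (tag): even-index sum = 292 mod 256 = 36; odd-index sum = 585 mod 256 = 73 → 24 49.

2449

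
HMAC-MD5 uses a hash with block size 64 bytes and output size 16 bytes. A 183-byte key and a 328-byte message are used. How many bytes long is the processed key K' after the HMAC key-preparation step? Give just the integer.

Key is 183 > 64 bytes, so it is hashed to 16 bytes then zero-padded to 64: |K'| = 64.

64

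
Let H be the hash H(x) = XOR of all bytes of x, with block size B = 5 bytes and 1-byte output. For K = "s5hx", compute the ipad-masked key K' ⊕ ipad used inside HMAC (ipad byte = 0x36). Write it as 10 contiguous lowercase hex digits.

45035e4e36

Key "s5hx" = 73 35 68 78 is 4 bytes ≤ B = 5; zero-pad to 5 bytes: K' = 73 35 68 78 00.
XOR each byte with 0x36: 73⊕36=45, 35⊕36=03, 68⊕36=5e, 78⊕36=4e, 00⊕36=36.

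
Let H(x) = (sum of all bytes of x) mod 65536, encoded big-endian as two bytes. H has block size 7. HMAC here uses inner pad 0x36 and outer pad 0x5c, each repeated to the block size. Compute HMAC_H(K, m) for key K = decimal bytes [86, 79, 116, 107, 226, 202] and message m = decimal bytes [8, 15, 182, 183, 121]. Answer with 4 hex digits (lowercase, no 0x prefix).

02ac

Key decimal bytes [86, 79, 116, 107, 226, 202] = 56 4f 74 6b e2 ca is 6 bytes ≤ B = 7; zero-pad to 7 bytes: K' = 56 4f 74 6b e2 ca 00.
K' ⊕ ipad = 60 79 42 5d d4 fc 36.  K' ⊕ opad = 0a 13 28 37 be 96 5c.
Inner input = (K'⊕ipad) ∥ m = 60 79 42 5d d4 fc 36 ∥ 08 0f b6 b7 79.
Inner hash: sum = 96+121+66+93+212+252+54+8+15+182+183+121 = 1403 → 05 7b.
Outer input = (K'⊕opad) ∥ inner = 0a 13 28 37 be 96 5c ∥ 05 7b.
Outer hash (tag): sum = 10+19+40+55+190+150+92+5+123 = 684 → 02 ac.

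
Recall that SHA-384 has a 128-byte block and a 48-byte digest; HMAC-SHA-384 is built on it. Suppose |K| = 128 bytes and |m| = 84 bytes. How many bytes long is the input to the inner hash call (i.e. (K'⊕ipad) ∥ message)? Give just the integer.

212

Key is 128 ≤ 128 bytes, zero-padded: |K'| = 128.
Inner input = (K'⊕ipad) ∥ m → 128 + 84 = 212 bytes.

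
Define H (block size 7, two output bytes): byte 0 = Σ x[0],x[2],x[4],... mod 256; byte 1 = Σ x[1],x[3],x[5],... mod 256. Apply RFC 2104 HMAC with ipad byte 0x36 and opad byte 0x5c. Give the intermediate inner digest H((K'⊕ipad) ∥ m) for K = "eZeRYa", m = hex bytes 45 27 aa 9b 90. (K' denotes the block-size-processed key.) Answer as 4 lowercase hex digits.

Key "eZeRYa" = 65 5a 65 52 59 61 is 6 bytes ≤ B = 7; zero-pad to 7 bytes: K' = 65 5a 65 52 59 61 00.
K' ⊕ ipad = 53 6c 53 64 6f 57 36.
Inner input = 53 6c 53 64 6f 57 36 ∥ 45 27 aa 9b 90.
Inner hash: even-index sum = 525 mod 256 = 13; odd-index sum = 678 mod 256 = 166 → 0d a6.

0da6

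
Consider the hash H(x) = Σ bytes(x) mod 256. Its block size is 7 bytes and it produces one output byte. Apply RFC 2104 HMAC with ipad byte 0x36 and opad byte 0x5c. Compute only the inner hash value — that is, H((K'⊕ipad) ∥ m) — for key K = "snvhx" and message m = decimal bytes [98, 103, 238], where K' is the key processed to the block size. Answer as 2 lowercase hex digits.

ac

Key "snvhx" = 73 6e 76 68 78 is 5 bytes ≤ B = 7; zero-pad to 7 bytes: K' = 73 6e 76 68 78 00 00.
K' ⊕ ipad = 45 58 40 5e 4e 36 36.
Inner input = 45 58 40 5e 4e 36 36 ∥ 62 67 ee.
Inner hash: sum = 69+88+64+94+78+54+54+98+103+238 = 940; mod 256 = 172 → ac.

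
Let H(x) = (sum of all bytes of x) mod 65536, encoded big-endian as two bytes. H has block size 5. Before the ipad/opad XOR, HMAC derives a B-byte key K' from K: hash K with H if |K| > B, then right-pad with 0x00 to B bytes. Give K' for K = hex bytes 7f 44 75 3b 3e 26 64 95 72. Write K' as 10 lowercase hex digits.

0342000000

|K| = 9 > B = 5, so first hash the key.
H(K): sum = 127+68+117+59+62+38+100+149+114 = 834 → 03 42.
Zero-pad H(K) = 03 42 to 5 bytes: K' = 03 42 00 00 00.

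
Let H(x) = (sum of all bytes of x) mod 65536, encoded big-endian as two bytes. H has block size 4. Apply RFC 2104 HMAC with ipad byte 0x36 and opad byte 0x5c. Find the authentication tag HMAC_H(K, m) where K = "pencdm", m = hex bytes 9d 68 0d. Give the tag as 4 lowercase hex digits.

Key "pencdm" = 70 65 6e 63 64 6d is 6 bytes > B = 4, so hash it first: H(key) = 02 77, then zero-pad to 4 bytes: K' = 02 77 00 00.
K' ⊕ ipad = 34 41 36 36.  K' ⊕ opad = 5e 2b 5c 5c.
Inner input = (K'⊕ipad) ∥ m = 34 41 36 36 ∥ 9d 68 0d.
Inner hash: sum = 52+65+54+54+157+104+13 = 499 → 01 f3.
Outer input = (K'⊕opad) ∥ inner = 5e 2b 5c 5c ∥ 01 f3.
Outer hash (tag): sum = 94+43+92+92+1+243 = 565 → 02 35.

0235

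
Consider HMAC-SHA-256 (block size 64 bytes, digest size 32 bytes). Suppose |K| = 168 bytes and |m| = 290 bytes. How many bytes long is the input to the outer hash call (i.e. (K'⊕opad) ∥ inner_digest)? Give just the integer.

Key is 168 > 64 bytes, so it is hashed to 32 bytes then zero-padded to 64: |K'| = 64.
Outer input = (K'⊕opad) ∥ H(inner) → 64 + 32 = 96 bytes.

96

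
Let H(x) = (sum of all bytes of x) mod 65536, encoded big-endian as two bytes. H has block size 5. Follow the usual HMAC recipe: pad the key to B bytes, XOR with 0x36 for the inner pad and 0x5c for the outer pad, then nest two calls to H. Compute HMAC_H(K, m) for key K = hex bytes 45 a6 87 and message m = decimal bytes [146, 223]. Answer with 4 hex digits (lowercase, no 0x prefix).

033a

Key hex bytes 45 a6 87 is 3 bytes ≤ B = 5; zero-pad to 5 bytes: K' = 45 a6 87 00 00.
K' ⊕ ipad = 73 90 b1 36 36.  K' ⊕ opad = 19 fa db 5c 5c.
Inner input = (K'⊕ipad) ∥ m = 73 90 b1 36 36 ∥ 92 df.
Inner hash: sum = 115+144+177+54+54+146+223 = 913 → 03 91.
Outer input = (K'⊕opad) ∥ inner = 19 fa db 5c 5c ∥ 03 91.
Outer hash (tag): sum = 25+250+219+92+92+3+145 = 826 → 03 3a.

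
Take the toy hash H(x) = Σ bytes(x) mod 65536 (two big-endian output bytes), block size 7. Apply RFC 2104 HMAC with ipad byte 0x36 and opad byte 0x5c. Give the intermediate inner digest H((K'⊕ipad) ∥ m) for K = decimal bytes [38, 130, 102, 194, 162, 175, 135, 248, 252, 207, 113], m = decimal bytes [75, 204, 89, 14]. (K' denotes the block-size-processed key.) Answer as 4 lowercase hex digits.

03a6

Key decimal bytes [38, 130, 102, 194, 162, 175, 135, 248, 252, 207, 113] = 26 82 66 c2 a2 af 87 f8 fc cf 71 is 11 bytes > B = 7, so hash it first: H(key) = 06 dc, then zero-pad to 7 bytes: K' = 06 dc 00 00 00 00 00.
K' ⊕ ipad = 30 ea 36 36 36 36 36.
Inner input = 30 ea 36 36 36 36 36 ∥ 4b cc 59 0e.
Inner hash: sum = 48+234+54+54+54+54+54+75+204+89+14 = 934 → 03 a6.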